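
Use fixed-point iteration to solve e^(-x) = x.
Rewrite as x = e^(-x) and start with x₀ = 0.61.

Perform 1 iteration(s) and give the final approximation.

Equation: e^(-x) = x
Fixed-point form: x = e^(-x)
x₀ = 0.61

x_1 = g(0.610000) = 0.543351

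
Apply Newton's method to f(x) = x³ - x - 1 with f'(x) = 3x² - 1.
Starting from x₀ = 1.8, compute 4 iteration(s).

f(x) = x³ - x - 1
f'(x) = 3x² - 1
x₀ = 1.8

Newton-Raphson formula: x_{n+1} = x_n - f(x_n)/f'(x_n)

Iteration 1:
  f(1.800000) = 3.032000
  f'(1.800000) = 8.720000
  x_1 = 1.800000 - 3.032000/8.720000 = 1.452294
Iteration 2:
  f(1.452294) = 0.610821
  f'(1.452294) = 5.327470
  x_2 = 1.452294 - 0.610821/5.327470 = 1.337639
Iteration 3:
  f(1.337639) = 0.055767
  f'(1.337639) = 4.367831
  x_3 = 1.337639 - 0.055767/4.367831 = 1.324871
Iteration 4:
  f(1.324871) = 0.000652
  f'(1.324871) = 4.265848
  x_4 = 1.324871 - 0.000652/4.265848 = 1.324718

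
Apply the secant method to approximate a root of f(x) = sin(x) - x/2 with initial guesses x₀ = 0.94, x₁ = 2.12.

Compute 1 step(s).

f(x) = sin(x) - x/2
x₀ = 0.94, x₁ = 2.12

Secant formula: x_{n+1} = x_n - f(x_n)(x_n - x_{n-1})/(f(x_n) - f(x_{n-1}))

Iteration 1:
  f(0.940000) = 0.337558
  f(2.120000) = -0.207060
  x_2 = 2.120000 - (-0.207060)×(2.120000 - 0.940000)/(-0.207060 - 0.337558)
       = 1.671373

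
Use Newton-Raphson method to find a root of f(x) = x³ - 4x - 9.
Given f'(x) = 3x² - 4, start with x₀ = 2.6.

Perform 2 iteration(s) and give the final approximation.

f(x) = x³ - 4x - 9
f'(x) = 3x² - 4
x₀ = 2.6

Newton-Raphson formula: x_{n+1} = x_n - f(x_n)/f'(x_n)

Iteration 1:
  f(2.600000) = -1.824000
  f'(2.600000) = 16.280000
  x_1 = 2.600000 - (-1.824000)/16.280000 = 2.712039
Iteration 2:
  f(2.712039) = 0.099318
  f'(2.712039) = 18.065472
  x_2 = 2.712039 - 0.099318/18.065472 = 2.706542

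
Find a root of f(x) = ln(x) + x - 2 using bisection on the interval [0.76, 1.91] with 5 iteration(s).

f(x) = ln(x) + x - 2
Initial interval: [0.76, 1.91]

Iteration 1:
  c_1 = (0.760000 + 1.910000)/2 = 1.335000
  f(c_1) = f(1.335000) = -0.376069
  f(a) × f(c) ≥ 0, new interval: [1.335000, 1.910000]
Iteration 2:
  c_2 = (1.335000 + 1.910000)/2 = 1.622500
  f(c_2) = f(1.622500) = 0.106468
  f(a) × f(c) < 0, new interval: [1.335000, 1.622500]
Iteration 3:
  c_3 = (1.335000 + 1.622500)/2 = 1.478750
  f(c_3) = f(1.478750) = -0.130053
  f(a) × f(c) ≥ 0, new interval: [1.478750, 1.622500]
Iteration 4:
  c_4 = (1.478750 + 1.622500)/2 = 1.550625
  f(c_4) = f(1.550625) = -0.010717
  f(a) × f(c) ≥ 0, new interval: [1.550625, 1.622500]
Iteration 5:
  c_5 = (1.550625 + 1.622500)/2 = 1.586563
  f(c_5) = f(1.586563) = 0.048132
  f(a) × f(c) < 0, new interval: [1.550625, 1.586563]

After 5 iteration(s), the approximation is c_5 = 1.586563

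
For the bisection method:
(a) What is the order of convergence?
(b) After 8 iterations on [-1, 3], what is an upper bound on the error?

(a) Bisection has linear (order 1) convergence; the error is halved each step.

(b) Error bound = (b-a)/2^n = (3 - (-1))/2^{8}
    = 4/2^{8}

(a) 1 (linear); (b) error ≤ 1.56e-02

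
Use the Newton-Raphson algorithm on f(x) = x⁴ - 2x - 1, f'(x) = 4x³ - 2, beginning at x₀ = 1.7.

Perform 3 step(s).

f(x) = x⁴ - 2x - 1
f'(x) = 4x³ - 2
x₀ = 1.7

Newton-Raphson formula: x_{n+1} = x_n - f(x_n)/f'(x_n)

Iteration 1:
  f(1.700000) = 3.952100
  f'(1.700000) = 17.652000
  x_1 = 1.700000 - 3.952100/17.652000 = 1.476110
Iteration 2:
  f(1.476110) = 0.795392
  f'(1.476110) = 10.865198
  x_2 = 1.476110 - 0.795392/10.865198 = 1.402905
Iteration 3:
  f(1.402905) = 0.067773
  f'(1.402905) = 9.044464
  x_3 = 1.402905 - 0.067773/9.044464 = 1.395412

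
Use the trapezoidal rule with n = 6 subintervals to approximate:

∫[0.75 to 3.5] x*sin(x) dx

f(x) = x*sin(x)
a = 0.75, b = 3.5, n = 6
h = (b - a)/n = 0.458333

Trapezoidal rule: (h/2)[f(x₀) + 2f(x₁) + 2f(x₂) + ... + f(xₙ)]

x_0 = 0.7500, f(x_0) = 0.511229, coefficient = 1
x_1 = 1.2083, f(x_1) = 1.129823, coefficient = 2
x_2 = 1.6667, f(x_2) = 1.659013, coefficient = 2
x_3 = 2.1250, f(x_3) = 1.806930, coefficient = 2
x_4 = 2.5833, f(x_4) = 1.368419, coefficient = 2
x_5 = 3.0417, f(x_5) = 0.303436, coefficient = 2
x_6 = 3.5000, f(x_6) = -1.227741, coefficient = 1

I ≈ (0.458333/2) × 11.818730 = 2.708459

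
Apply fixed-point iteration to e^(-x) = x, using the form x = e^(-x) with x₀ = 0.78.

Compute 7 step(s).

Equation: e^(-x) = x
Fixed-point form: x = e^(-x)
x₀ = 0.78

x_1 = g(0.780000) = 0.458406
x_2 = g(0.458406) = 0.632291
x_3 = g(0.632291) = 0.531373
x_4 = g(0.531373) = 0.587797
x_5 = g(0.587797) = 0.555550
x_6 = g(0.555550) = 0.573757
x_7 = g(0.573757) = 0.563405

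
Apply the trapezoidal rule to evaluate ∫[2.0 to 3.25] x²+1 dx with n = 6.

f(x) = x²+1
a = 2.0, b = 3.25, n = 6
h = (b - a)/n = 0.208333

Trapezoidal rule: (h/2)[f(x₀) + 2f(x₁) + 2f(x₂) + ... + f(xₙ)]

x_0 = 2.0000, f(x_0) = 5.000000, coefficient = 1
x_1 = 2.2083, f(x_1) = 5.876736, coefficient = 2
x_2 = 2.4167, f(x_2) = 6.840278, coefficient = 2
x_3 = 2.6250, f(x_3) = 7.890625, coefficient = 2
x_4 = 2.8333, f(x_4) = 9.027778, coefficient = 2
x_5 = 3.0417, f(x_5) = 10.251736, coefficient = 2
x_6 = 3.2500, f(x_6) = 11.562500, coefficient = 1

I ≈ (0.208333/2) × 96.336806 = 10.035084
Exact value: 10.026042
Error: 0.009042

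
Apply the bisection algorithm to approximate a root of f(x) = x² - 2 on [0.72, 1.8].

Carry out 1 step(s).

f(x) = x² - 2
Initial interval: [0.72, 1.8]

Iteration 1:
  c_1 = (0.720000 + 1.800000)/2 = 1.260000
  f(c_1) = f(1.260000) = -0.412400
  f(a) × f(c) ≥ 0, new interval: [1.260000, 1.800000]

After 1 iteration(s), the approximation is c_1 = 1.260000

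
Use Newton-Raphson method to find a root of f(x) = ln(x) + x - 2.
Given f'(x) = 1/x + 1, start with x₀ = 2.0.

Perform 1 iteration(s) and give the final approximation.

f(x) = ln(x) + x - 2
f'(x) = 1/x + 1
x₀ = 2.0

Newton-Raphson formula: x_{n+1} = x_n - f(x_n)/f'(x_n)

Iteration 1:
  f(2.000000) = 0.693147
  f'(2.000000) = 1.500000
  x_1 = 2.000000 - 0.693147/1.500000 = 1.537902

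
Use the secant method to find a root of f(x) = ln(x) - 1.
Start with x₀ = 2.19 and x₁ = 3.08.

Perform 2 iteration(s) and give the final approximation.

f(x) = ln(x) - 1
x₀ = 2.19, x₁ = 3.08

Secant formula: x_{n+1} = x_n - f(x_n)(x_n - x_{n-1})/(f(x_n) - f(x_{n-1}))

Iteration 1:
  f(2.190000) = -0.216098
  f(3.080000) = 0.124930
  x_2 = 3.080000 - 0.124930×(3.080000 - 2.190000)/(0.124930 - (-0.216098))
       = 2.753964
Iteration 2:
  f(3.080000) = 0.124930
  f(2.753964) = 0.013041
  x_3 = 2.753964 - 0.013041×(2.753964 - 3.080000)/(0.013041 - 0.124930)
       = 2.715962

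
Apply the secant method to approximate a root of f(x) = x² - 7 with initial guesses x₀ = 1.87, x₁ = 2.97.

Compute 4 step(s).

f(x) = x² - 7
x₀ = 1.87, x₁ = 2.97

Secant formula: x_{n+1} = x_n - f(x_n)(x_n - x_{n-1})/(f(x_n) - f(x_{n-1}))

Iteration 1:
  f(1.870000) = -3.503100
  f(2.970000) = 1.820900
  x_2 = 2.970000 - 1.820900×(2.970000 - 1.870000)/(1.820900 - (-3.503100))
       = 2.593781
Iteration 2:
  f(2.970000) = 1.820900
  f(2.593781) = -0.272300
  x_3 = 2.593781 - (-0.272300)×(2.593781 - 2.970000)/(-0.272300 - 1.820900)
       = 2.642723
Iteration 3:
  f(2.593781) = -0.272300
  f(2.642723) = -0.016017
  x_4 = 2.642723 - (-0.016017)×(2.642723 - 2.593781)/(-0.016017 - (-0.272300))
       = 2.645781
Iteration 4:
  f(2.642723) = -0.016017
  f(2.645781) = 0.000159
  x_5 = 2.645781 - 0.000159×(2.645781 - 2.642723)/(0.000159 - (-0.016017))
       = 2.645751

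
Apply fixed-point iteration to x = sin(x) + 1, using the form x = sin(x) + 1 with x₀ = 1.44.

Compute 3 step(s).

Equation: x = sin(x) + 1
Fixed-point form: x = sin(x) + 1
x₀ = 1.44

x_1 = g(1.440000) = 1.991458
x_2 = g(1.991458) = 1.912819
x_3 = g(1.912819) = 1.942078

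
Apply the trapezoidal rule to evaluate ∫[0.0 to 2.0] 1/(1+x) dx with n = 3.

f(x) = 1/(1+x)
a = 0.0, b = 2.0, n = 3
h = (b - a)/n = 0.666667

Trapezoidal rule: (h/2)[f(x₀) + 2f(x₁) + 2f(x₂) + ... + f(xₙ)]

x_0 = 0.0000, f(x_0) = 1.000000, coefficient = 1
x_1 = 0.6667, f(x_1) = 0.600000, coefficient = 2
x_2 = 1.3333, f(x_2) = 0.428571, coefficient = 2
x_3 = 2.0000, f(x_3) = 0.333333, coefficient = 1

I ≈ (0.666667/2) × 3.390476 = 1.130159
Exact value: 1.098612
Error: 0.031546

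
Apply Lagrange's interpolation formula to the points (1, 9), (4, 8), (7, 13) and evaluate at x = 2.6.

Lagrange interpolation formula:
P(x) = Σ yᵢ × Lᵢ(x)
where Lᵢ(x) = Π_{j≠i} (x - xⱼ)/(xᵢ - xⱼ)

L_0(2.6) = (2.6 - 4)/(1 - 4) × (2.6 - 7)/(1 - 7) = 0.342222
L_1(2.6) = (2.6 - 1)/(4 - 1) × (2.6 - 7)/(4 - 7) = 0.782222
L_2(2.6) = (2.6 - 1)/(7 - 1) × (2.6 - 4)/(7 - 4) = -0.124444

P(2.6) = 9×L_0(2.6) + 8×L_1(2.6) + 13×L_2(2.6)
P(2.6) = 7.720000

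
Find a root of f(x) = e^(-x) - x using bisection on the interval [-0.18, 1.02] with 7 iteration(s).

f(x) = e^(-x) - x
Initial interval: [-0.18, 1.02]

Iteration 1:
  c_1 = (-0.180000 + 1.020000)/2 = 0.420000
  f(c_1) = f(0.420000) = 0.237047
  f(a) × f(c) ≥ 0, new interval: [0.420000, 1.020000]
Iteration 2:
  c_2 = (0.420000 + 1.020000)/2 = 0.720000
  f(c_2) = f(0.720000) = -0.233248
  f(a) × f(c) < 0, new interval: [0.420000, 0.720000]
Iteration 3:
  c_3 = (0.420000 + 0.720000)/2 = 0.570000
  f(c_3) = f(0.570000) = -0.004475
  f(a) × f(c) < 0, new interval: [0.420000, 0.570000]
Iteration 4:
  c_4 = (0.420000 + 0.570000)/2 = 0.495000
  f(c_4) = f(0.495000) = 0.114571
  f(a) × f(c) ≥ 0, new interval: [0.495000, 0.570000]
Iteration 5:
  c_5 = (0.495000 + 0.570000)/2 = 0.532500
  f(c_5) = f(0.532500) = 0.054635
  f(a) × f(c) ≥ 0, new interval: [0.532500, 0.570000]
Iteration 6:
  c_6 = (0.532500 + 0.570000)/2 = 0.551250
  f(c_6) = f(0.551250) = 0.024979
  f(a) × f(c) ≥ 0, new interval: [0.551250, 0.570000]
Iteration 7:
  c_7 = (0.551250 + 0.570000)/2 = 0.560625
  f(c_7) = f(0.560625) = 0.010227
  f(a) × f(c) ≥ 0, new interval: [0.560625, 0.570000]

After 7 iteration(s), the approximation is c_7 = 0.560625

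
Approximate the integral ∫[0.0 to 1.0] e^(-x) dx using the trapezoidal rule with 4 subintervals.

f(x) = e^(-x)
a = 0.0, b = 1.0, n = 4
h = (b - a)/n = 0.250000

Trapezoidal rule: (h/2)[f(x₀) + 2f(x₁) + 2f(x₂) + ... + f(xₙ)]

x_0 = 0.0000, f(x_0) = 1.000000, coefficient = 1
x_1 = 0.2500, f(x_1) = 0.778801, coefficient = 2
x_2 = 0.5000, f(x_2) = 0.606531, coefficient = 2
x_3 = 0.7500, f(x_3) = 0.472367, coefficient = 2
x_4 = 1.0000, f(x_4) = 0.367879, coefficient = 1

I ≈ (0.250000/2) × 5.083275 = 0.635409
Exact value: 0.632121
Error: 0.003289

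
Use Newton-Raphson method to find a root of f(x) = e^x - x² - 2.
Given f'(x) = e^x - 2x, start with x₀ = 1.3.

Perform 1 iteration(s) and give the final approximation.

f(x) = e^x - x² - 2
f'(x) = e^x - 2x
x₀ = 1.3

Newton-Raphson formula: x_{n+1} = x_n - f(x_n)/f'(x_n)

Iteration 1:
  f(1.300000) = -0.020703
  f'(1.300000) = 1.069297
  x_1 = 1.300000 - (-0.020703)/1.069297 = 1.319362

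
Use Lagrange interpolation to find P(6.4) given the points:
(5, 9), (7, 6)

Lagrange interpolation formula:
P(x) = Σ yᵢ × Lᵢ(x)
where Lᵢ(x) = Π_{j≠i} (x - xⱼ)/(xᵢ - xⱼ)

L_0(6.4) = (6.4 - 7)/(5 - 7) = 0.300000
L_1(6.4) = (6.4 - 5)/(7 - 5) = 0.700000

P(6.4) = 9×L_0(6.4) + 6×L_1(6.4)
P(6.4) = 6.900000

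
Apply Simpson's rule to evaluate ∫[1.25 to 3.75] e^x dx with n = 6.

f(x) = e^x
a = 1.25, b = 3.75, n = 6
h = (b - a)/n = 0.416667

Simpson's rule: (h/3)[f(x₀) + 4f(x₁) + 2f(x₂) + ... + f(xₙ)]

x_0 = 1.2500, f(x_0) = 3.490343, coefficient = 1
x_1 = 1.6667, f(x_1) = 5.294490, coefficient = 4
x_2 = 2.0833, f(x_2) = 8.031195, coefficient = 2
x_3 = 2.5000, f(x_3) = 12.182494, coefficient = 4
x_4 = 2.9167, f(x_4) = 18.479586, coefficient = 2
x_5 = 3.3333, f(x_5) = 28.031625, coefficient = 4
x_6 = 3.7500, f(x_6) = 42.521082, coefficient = 1

I ≈ (0.416667/3) × 281.067423 = 39.037142
Exact value: 39.030739
Error: 0.006403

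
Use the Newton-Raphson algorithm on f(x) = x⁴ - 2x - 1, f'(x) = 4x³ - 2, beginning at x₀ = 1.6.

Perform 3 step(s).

f(x) = x⁴ - 2x - 1
f'(x) = 4x³ - 2
x₀ = 1.6

Newton-Raphson formula: x_{n+1} = x_n - f(x_n)/f'(x_n)

Iteration 1:
  f(1.600000) = 2.353600
  f'(1.600000) = 14.384000
  x_1 = 1.600000 - 2.353600/14.384000 = 1.436374
Iteration 2:
  f(1.436374) = 0.383921
  f'(1.436374) = 9.853930
  x_2 = 1.436374 - 0.383921/9.853930 = 1.397413
Iteration 3:
  f(1.397413) = 0.018454
  f'(1.397413) = 8.915255
  x_3 = 1.397413 - 0.018454/8.915255 = 1.395343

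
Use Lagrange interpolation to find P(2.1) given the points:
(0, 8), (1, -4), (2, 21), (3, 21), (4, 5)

Lagrange interpolation formula:
P(x) = Σ yᵢ × Lᵢ(x)
where Lᵢ(x) = Π_{j≠i} (x - xⱼ)/(xᵢ - xⱼ)

L_0(2.1) = (2.1 - 1)/(0 - 1) × (2.1 - 2)/(0 - 2) × (2.1 - 3)/(0 - 3) × (2.1 - 4)/(0 - 4) = 0.007838
L_1(2.1) = (2.1 - 0)/(1 - 0) × (2.1 - 2)/(1 - 2) × (2.1 - 3)/(1 - 3) × (2.1 - 4)/(1 - 4) = -0.059850
L_2(2.1) = (2.1 - 0)/(2 - 0) × (2.1 - 1)/(2 - 1) × (2.1 - 3)/(2 - 3) × (2.1 - 4)/(2 - 4) = 0.987525
L_3(2.1) = (2.1 - 0)/(3 - 0) × (2.1 - 1)/(3 - 1) × (2.1 - 2)/(3 - 2) × (2.1 - 4)/(3 - 4) = 0.073150
L_4(2.1) = (2.1 - 0)/(4 - 0) × (2.1 - 1)/(4 - 1) × (2.1 - 2)/(4 - 2) × (2.1 - 3)/(4 - 3) = -0.008663

P(2.1) = 8×L_0(2.1) + (-4)×L_1(2.1) + 21×L_2(2.1) + 21×L_3(2.1) + 5×L_4(2.1)
P(2.1) = 22.532963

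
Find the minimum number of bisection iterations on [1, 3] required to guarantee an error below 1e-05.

We need (b-a)/2^n ≤ 1e-05
(3 - 1)/2^n ≤ 1e-05
2/2^n ≤ 1e-05
2^n ≥ 200000
n ≥ log₂(200000) = 17.61
n ≥ 18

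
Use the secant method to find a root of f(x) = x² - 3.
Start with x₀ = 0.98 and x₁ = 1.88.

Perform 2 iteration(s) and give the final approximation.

f(x) = x² - 3
x₀ = 0.98, x₁ = 1.88

Secant formula: x_{n+1} = x_n - f(x_n)(x_n - x_{n-1})/(f(x_n) - f(x_{n-1}))

Iteration 1:
  f(0.980000) = -2.039600
  f(1.880000) = 0.534400
  x_2 = 1.880000 - 0.534400×(1.880000 - 0.980000)/(0.534400 - (-2.039600))
       = 1.693147
Iteration 2:
  f(1.880000) = 0.534400
  f(1.693147) = -0.133254
  x_3 = 1.693147 - (-0.133254)×(1.693147 - 1.880000)/(-0.133254 - 0.534400)
       = 1.730440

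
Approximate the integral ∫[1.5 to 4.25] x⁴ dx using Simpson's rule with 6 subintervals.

f(x) = x⁴
a = 1.5, b = 4.25, n = 6
h = (b - a)/n = 0.458333

Simpson's rule: (h/3)[f(x₀) + 4f(x₁) + 2f(x₂) + ... + f(xₙ)]

x_0 = 1.5000, f(x_0) = 5.062500, coefficient = 1
x_1 = 1.9583, f(x_1) = 14.707758, coefficient = 4
x_2 = 2.4167, f(x_2) = 34.108845, coefficient = 2
x_3 = 2.8750, f(x_3) = 68.320557, coefficient = 4
x_4 = 3.3333, f(x_4) = 123.456790, coefficient = 2
x_5 = 3.7917, f(x_5) = 206.690541, coefficient = 4
x_6 = 4.2500, f(x_6) = 326.253906, coefficient = 1

I ≈ (0.458333/3) × 1805.323098 = 275.813251
Exact value: 275.797070
Error: 0.016181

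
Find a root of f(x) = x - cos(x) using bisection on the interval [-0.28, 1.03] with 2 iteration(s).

f(x) = x - cos(x)
Initial interval: [-0.28, 1.03]

Iteration 1:
  c_1 = (-0.280000 + 1.030000)/2 = 0.375000
  f(c_1) = f(0.375000) = -0.555508
  f(a) × f(c) ≥ 0, new interval: [0.375000, 1.030000]
Iteration 2:
  c_2 = (0.375000 + 1.030000)/2 = 0.702500
  f(c_2) = f(0.702500) = -0.060729
  f(a) × f(c) ≥ 0, new interval: [0.702500, 1.030000]

After 2 iteration(s), the approximation is c_2 = 0.702500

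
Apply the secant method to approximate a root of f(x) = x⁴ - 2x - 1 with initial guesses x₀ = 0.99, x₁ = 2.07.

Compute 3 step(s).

f(x) = x⁴ - 2x - 1
x₀ = 0.99, x₁ = 2.07

Secant formula: x_{n+1} = x_n - f(x_n)(x_n - x_{n-1})/(f(x_n) - f(x_{n-1}))

Iteration 1:
  f(0.990000) = -2.019404
  f(2.070000) = 13.220368
  x_2 = 2.070000 - 13.220368×(2.070000 - 0.990000)/(13.220368 - (-2.019404))
       = 1.133110
Iteration 2:
  f(2.070000) = 13.220368
  f(1.133110) = -1.617724
  x_3 = 1.133110 - (-1.617724)×(1.133110 - 2.070000)/(-1.617724 - 13.220368)
       = 1.235254
Iteration 3:
  f(1.133110) = -1.617724
  f(1.235254) = -1.142282
  x_4 = 1.235254 - (-1.142282)×(1.235254 - 1.133110)/(-1.142282 - (-1.617724))
       = 1.480663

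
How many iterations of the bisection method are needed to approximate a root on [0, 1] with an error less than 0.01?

We need (b-a)/2^n ≤ 0.01
(1 - 0)/2^n ≤ 0.01
1/2^n ≤ 0.01
2^n ≥ 100
n ≥ log₂(100) = 6.64
n ≥ 7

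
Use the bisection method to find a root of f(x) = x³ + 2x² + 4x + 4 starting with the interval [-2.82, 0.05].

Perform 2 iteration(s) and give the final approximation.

f(x) = x³ + 2x² + 4x + 4
Initial interval: [-2.82, 0.05]

Iteration 1:
  c_1 = (-2.820000 + 0.050000)/2 = -1.385000
  f(c_1) = f(-1.385000) = -0.360292
  f(a) × f(c) ≥ 0, new interval: [-1.385000, 0.050000]
Iteration 2:
  c_2 = (-1.385000 + 0.050000)/2 = -0.667500
  f(c_2) = f(-0.667500) = 1.923704
  f(a) × f(c) < 0, new interval: [-1.385000, -0.667500]

After 2 iteration(s), the approximation is c_2 = -0.667500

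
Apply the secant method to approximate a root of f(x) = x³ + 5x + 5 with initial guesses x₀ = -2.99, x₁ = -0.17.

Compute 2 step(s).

f(x) = x³ + 5x + 5
x₀ = -2.99, x₁ = -0.17

Secant formula: x_{n+1} = x_n - f(x_n)(x_n - x_{n-1})/(f(x_n) - f(x_{n-1}))

Iteration 1:
  f(-2.990000) = -36.680899
  f(-0.170000) = 4.145087
  x_2 = -0.170000 - 4.145087×(-0.170000 - (-2.990000))/(4.145087 - (-36.680899))
       = -0.456316
Iteration 2:
  f(-0.170000) = 4.145087
  f(-0.456316) = 2.623402
  x_3 = -0.456316 - 2.623402×(-0.456316 - (-0.170000))/(2.623402 - 4.145087)
       = -0.949929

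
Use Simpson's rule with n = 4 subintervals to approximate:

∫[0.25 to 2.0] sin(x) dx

f(x) = sin(x)
a = 0.25, b = 2.0, n = 4
h = (b - a)/n = 0.437500

Simpson's rule: (h/3)[f(x₀) + 4f(x₁) + 2f(x₂) + ... + f(xₙ)]

x_0 = 0.2500, f(x_0) = 0.247404, coefficient = 1
x_1 = 0.6875, f(x_1) = 0.634607, coefficient = 4
x_2 = 1.1250, f(x_2) = 0.902268, coefficient = 2
x_3 = 1.5625, f(x_3) = 0.999966, coefficient = 4
x_4 = 2.0000, f(x_4) = 0.909297, coefficient = 1

I ≈ (0.437500/3) × 9.499527 = 1.385348
Exact value: 1.385059
Error: 0.000288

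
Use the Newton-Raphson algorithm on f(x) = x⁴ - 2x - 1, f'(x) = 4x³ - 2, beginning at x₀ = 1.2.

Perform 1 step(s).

f(x) = x⁴ - 2x - 1
f'(x) = 4x³ - 2
x₀ = 1.2

Newton-Raphson formula: x_{n+1} = x_n - f(x_n)/f'(x_n)

Iteration 1:
  f(1.200000) = -1.326400
  f'(1.200000) = 4.912000
  x_1 = 1.200000 - (-1.326400)/4.912000 = 1.470033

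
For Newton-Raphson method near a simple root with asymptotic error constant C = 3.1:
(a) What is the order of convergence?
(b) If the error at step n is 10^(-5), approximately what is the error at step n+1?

(a) Newton-Raphson has quadratic (order 2) convergence near simple roots.
    This means |e_{n+1}| ≈ C|e_n|².

(b) With |e_n| = 10^(-5) and C = 3.1:
    |e_{n+1}| ≈ 3.1 × (10^(-5))² = 3.1 × 10^(-10)

(a) 2 (quadratic); (b) |e_{n+1}| ≈ 3.100e-10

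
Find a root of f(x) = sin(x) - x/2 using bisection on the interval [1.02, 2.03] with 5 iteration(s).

f(x) = sin(x) - x/2
Initial interval: [1.02, 2.03]

Iteration 1:
  c_1 = (1.020000 + 2.030000)/2 = 1.525000
  f(c_1) = f(1.525000) = 0.236452
  f(a) × f(c) ≥ 0, new interval: [1.525000, 2.030000]
Iteration 2:
  c_2 = (1.525000 + 2.030000)/2 = 1.777500
  f(c_2) = f(1.777500) = 0.089963
  f(a) × f(c) ≥ 0, new interval: [1.777500, 2.030000]
Iteration 3:
  c_3 = (1.777500 + 2.030000)/2 = 1.903750
  f(c_3) = f(1.903750) = -0.006794
  f(a) × f(c) < 0, new interval: [1.777500, 1.903750]
Iteration 4:
  c_4 = (1.777500 + 1.903750)/2 = 1.840625
  f(c_4) = f(1.840625) = 0.043504
  f(a) × f(c) ≥ 0, new interval: [1.840625, 1.903750]
Iteration 5:
  c_5 = (1.840625 + 1.903750)/2 = 1.872187
  f(c_5) = f(1.872187) = 0.018831
  f(a) × f(c) ≥ 0, new interval: [1.872187, 1.903750]

After 5 iteration(s), the approximation is c_5 = 1.872187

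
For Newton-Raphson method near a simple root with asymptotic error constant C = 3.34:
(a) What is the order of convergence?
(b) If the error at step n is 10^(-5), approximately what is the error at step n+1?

(a) Newton-Raphson has quadratic (order 2) convergence near simple roots.
    This means |e_{n+1}| ≈ C|e_n|².

(b) With |e_n| = 10^(-5) and C = 3.34:
    |e_{n+1}| ≈ 3.34 × (10^(-5))² = 3.34 × 10^(-10)

(a) 2 (quadratic); (b) |e_{n+1}| ≈ 3.340e-10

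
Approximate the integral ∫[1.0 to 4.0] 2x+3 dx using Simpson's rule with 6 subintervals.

f(x) = 2x+3
a = 1.0, b = 4.0, n = 6
h = (b - a)/n = 0.500000

Simpson's rule: (h/3)[f(x₀) + 4f(x₁) + 2f(x₂) + ... + f(xₙ)]

x_0 = 1.0000, f(x_0) = 5.000000, coefficient = 1
x_1 = 1.5000, f(x_1) = 6.000000, coefficient = 4
x_2 = 2.0000, f(x_2) = 7.000000, coefficient = 2
x_3 = 2.5000, f(x_3) = 8.000000, coefficient = 4
x_4 = 3.0000, f(x_4) = 9.000000, coefficient = 2
x_5 = 3.5000, f(x_5) = 10.000000, coefficient = 4
x_6 = 4.0000, f(x_6) = 11.000000, coefficient = 1

I ≈ (0.500000/3) × 144.000000 = 24.000000
Exact value: 24.000000
Error: 0.000000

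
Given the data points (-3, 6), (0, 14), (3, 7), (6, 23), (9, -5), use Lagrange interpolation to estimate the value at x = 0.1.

Lagrange interpolation formula:
P(x) = Σ yᵢ × Lᵢ(x)
where Lᵢ(x) = Π_{j≠i} (x - xⱼ)/(xᵢ - xⱼ)

L_0(0.1) = (0.1 - 0)/(-3 - 0) × (0.1 - 3)/(-3 - 3) × (0.1 - 6)/(-3 - 6) × (0.1 - 9)/(-3 - 9) = -0.007833
L_1(0.1) = (0.1 - (-3))/(0 - (-3)) × (0.1 - 3)/(0 - 3) × (0.1 - 6)/(0 - 6) × (0.1 - 9)/(0 - 9) = 0.971327
L_2(0.1) = (0.1 - (-3))/(3 - (-3)) × (0.1 - 0)/(3 - 0) × (0.1 - 6)/(3 - 6) × (0.1 - 9)/(3 - 9) = 0.050241
L_3(0.1) = (0.1 - (-3))/(6 - (-3)) × (0.1 - 0)/(6 - 0) × (0.1 - 3)/(6 - 3) × (0.1 - 9)/(6 - 9) = -0.016463
L_4(0.1) = (0.1 - (-3))/(9 - (-3)) × (0.1 - 0)/(9 - 0) × (0.1 - 3)/(9 - 3) × (0.1 - 6)/(9 - 6) = 0.002728

P(0.1) = 6×L_0(0.1) + 14×L_1(0.1) + 7×L_2(0.1) + 23×L_3(0.1) + (-5)×L_4(0.1)
P(0.1) = 13.510970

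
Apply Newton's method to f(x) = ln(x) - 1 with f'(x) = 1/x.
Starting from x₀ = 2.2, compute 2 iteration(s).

f(x) = ln(x) - 1
f'(x) = 1/x
x₀ = 2.2

Newton-Raphson formula: x_{n+1} = x_n - f(x_n)/f'(x_n)

Iteration 1:
  f(2.200000) = -0.211543
  f'(2.200000) = 0.454545
  x_1 = 2.200000 - (-0.211543)/0.454545 = 2.665394
Iteration 2:
  f(2.665394) = -0.019648
  f'(2.665394) = 0.375179
  x_2 = 2.665394 - (-0.019648)/0.375179 = 2.717764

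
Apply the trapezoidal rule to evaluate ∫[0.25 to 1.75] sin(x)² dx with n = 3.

f(x) = sin(x)²
a = 0.25, b = 1.75, n = 3
h = (b - a)/n = 0.500000

Trapezoidal rule: (h/2)[f(x₀) + 2f(x₁) + 2f(x₂) + ... + f(xₙ)]

x_0 = 0.2500, f(x_0) = 0.061209, coefficient = 1
x_1 = 0.7500, f(x_1) = 0.464631, coefficient = 2
x_2 = 1.2500, f(x_2) = 0.900572, coefficient = 2
x_3 = 1.7500, f(x_3) = 0.968228, coefficient = 1

I ≈ (0.500000/2) × 3.759843 = 0.939961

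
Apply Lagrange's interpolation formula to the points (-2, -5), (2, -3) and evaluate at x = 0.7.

Lagrange interpolation formula:
P(x) = Σ yᵢ × Lᵢ(x)
where Lᵢ(x) = Π_{j≠i} (x - xⱼ)/(xᵢ - xⱼ)

L_0(0.7) = (0.7 - 2)/(-2 - 2) = 0.325000
L_1(0.7) = (0.7 - (-2))/(2 - (-2)) = 0.675000

P(0.7) = (-5)×L_0(0.7) + (-3)×L_1(0.7)
P(0.7) = -3.650000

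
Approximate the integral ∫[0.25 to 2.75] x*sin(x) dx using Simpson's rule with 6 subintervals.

f(x) = x*sin(x)
a = 0.25, b = 2.75, n = 6
h = (b - a)/n = 0.416667

Simpson's rule: (h/3)[f(x₀) + 4f(x₁) + 2f(x₂) + ... + f(xₙ)]

x_0 = 0.2500, f(x_0) = 0.061851, coefficient = 1
x_1 = 0.6667, f(x_1) = 0.412247, coefficient = 4
x_2 = 1.0833, f(x_2) = 0.957151, coefficient = 2
x_3 = 1.5000, f(x_3) = 1.496242, coefficient = 4
x_4 = 1.9167, f(x_4) = 1.803163, coefficient = 2
x_5 = 2.3333, f(x_5) = 1.687200, coefficient = 4
x_6 = 2.7500, f(x_6) = 1.049568, coefficient = 1

I ≈ (0.416667/3) × 21.014805 = 2.918723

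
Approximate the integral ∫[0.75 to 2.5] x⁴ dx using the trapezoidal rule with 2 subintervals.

f(x) = x⁴
a = 0.75, b = 2.5, n = 2
h = (b - a)/n = 0.875000

Trapezoidal rule: (h/2)[f(x₀) + 2f(x₁) + 2f(x₂) + ... + f(xₙ)]

x_0 = 0.7500, f(x_0) = 0.316406, coefficient = 1
x_1 = 1.6250, f(x_1) = 6.972900, coefficient = 2
x_2 = 2.5000, f(x_2) = 39.062500, coefficient = 1

I ≈ (0.875000/2) × 53.324707 = 23.329559
Exact value: 19.483789
Error: 3.845770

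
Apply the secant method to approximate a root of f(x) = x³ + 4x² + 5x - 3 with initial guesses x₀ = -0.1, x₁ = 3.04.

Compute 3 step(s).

f(x) = x³ + 4x² + 5x - 3
x₀ = -0.1, x₁ = 3.04

Secant formula: x_{n+1} = x_n - f(x_n)(x_n - x_{n-1})/(f(x_n) - f(x_{n-1}))

Iteration 1:
  f(-0.100000) = -3.461000
  f(3.040000) = 77.260864
  x_2 = 3.040000 - 77.260864×(3.040000 - (-0.100000))/(77.260864 - (-3.461000))
       = 0.034629
Iteration 2:
  f(3.040000) = 77.260864
  f(0.034629) = -2.822014
  x_3 = 0.034629 - (-2.822014)×(0.034629 - 3.040000)/(-2.822014 - 77.260864)
       = 0.140535
Iteration 3:
  f(0.034629) = -2.822014
  f(0.140535) = -2.215551
  x_4 = 0.140535 - (-2.215551)×(0.140535 - 0.034629)/(-2.215551 - (-2.822014))
       = 0.527431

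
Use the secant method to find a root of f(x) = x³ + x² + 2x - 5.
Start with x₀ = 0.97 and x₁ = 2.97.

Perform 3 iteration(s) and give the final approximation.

f(x) = x³ + x² + 2x - 5
x₀ = 0.97, x₁ = 2.97

Secant formula: x_{n+1} = x_n - f(x_n)(x_n - x_{n-1})/(f(x_n) - f(x_{n-1}))

Iteration 1:
  f(0.970000) = -1.206427
  f(2.970000) = 35.958973
  x_2 = 2.970000 - 35.958973×(2.970000 - 0.970000)/(35.958973 - (-1.206427))
       = 1.034922
Iteration 2:
  f(2.970000) = 35.958973
  f(1.034922) = -0.750625
  x_3 = 1.034922 - (-0.750625)×(1.034922 - 2.970000)/(-0.750625 - 35.958973)
       = 1.074490
Iteration 3:
  f(1.034922) = -0.750625
  f(1.074490) = -0.455963
  x_4 = 1.074490 - (-0.455963)×(1.074490 - 1.034922)/(-0.455963 - (-0.750625))
       = 1.135717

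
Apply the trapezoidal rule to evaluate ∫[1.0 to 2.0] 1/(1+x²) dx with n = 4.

f(x) = 1/(1+x²)
a = 1.0, b = 2.0, n = 4
h = (b - a)/n = 0.250000

Trapezoidal rule: (h/2)[f(x₀) + 2f(x₁) + 2f(x₂) + ... + f(xₙ)]

x_0 = 1.0000, f(x_0) = 0.500000, coefficient = 1
x_1 = 1.2500, f(x_1) = 0.390244, coefficient = 2
x_2 = 1.5000, f(x_2) = 0.307692, coefficient = 2
x_3 = 1.7500, f(x_3) = 0.246154, coefficient = 2
x_4 = 2.0000, f(x_4) = 0.200000, coefficient = 1

I ≈ (0.250000/2) × 2.588180 = 0.323523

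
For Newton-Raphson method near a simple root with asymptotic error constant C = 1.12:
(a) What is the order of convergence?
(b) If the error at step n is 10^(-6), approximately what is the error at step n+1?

(a) Newton-Raphson has quadratic (order 2) convergence near simple roots.
    This means |e_{n+1}| ≈ C|e_n|².

(b) With |e_n| = 10^(-6) and C = 1.12:
    |e_{n+1}| ≈ 1.12 × (10^(-6))² = 1.12 × 10^(-12)

(a) 2 (quadratic); (b) |e_{n+1}| ≈ 1.120e-12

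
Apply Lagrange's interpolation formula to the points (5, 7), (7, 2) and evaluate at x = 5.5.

Lagrange interpolation formula:
P(x) = Σ yᵢ × Lᵢ(x)
where Lᵢ(x) = Π_{j≠i} (x - xⱼ)/(xᵢ - xⱼ)

L_0(5.5) = (5.5 - 7)/(5 - 7) = 0.750000
L_1(5.5) = (5.5 - 5)/(7 - 5) = 0.250000

P(5.5) = 7×L_0(5.5) + 2×L_1(5.5)
P(5.5) = 5.750000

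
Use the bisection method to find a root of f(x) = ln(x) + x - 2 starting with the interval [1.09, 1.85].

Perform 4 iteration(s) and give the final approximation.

f(x) = ln(x) + x - 2
Initial interval: [1.09, 1.85]

Iteration 1:
  c_1 = (1.090000 + 1.850000)/2 = 1.470000
  f(c_1) = f(1.470000) = -0.144738
  f(a) × f(c) ≥ 0, new interval: [1.470000, 1.850000]
Iteration 2:
  c_2 = (1.470000 + 1.850000)/2 = 1.660000
  f(c_2) = f(1.660000) = 0.166818
  f(a) × f(c) < 0, new interval: [1.470000, 1.660000]
Iteration 3:
  c_3 = (1.470000 + 1.660000)/2 = 1.565000
  f(c_3) = f(1.565000) = 0.012886
  f(a) × f(c) < 0, new interval: [1.470000, 1.565000]
Iteration 4:
  c_4 = (1.470000 + 1.565000)/2 = 1.517500
  f(c_4) = f(1.517500) = -0.065436
  f(a) × f(c) ≥ 0, new interval: [1.517500, 1.565000]

After 4 iteration(s), the approximation is c_4 = 1.517500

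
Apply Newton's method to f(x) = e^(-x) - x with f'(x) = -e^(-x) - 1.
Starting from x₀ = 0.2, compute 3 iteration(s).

f(x) = e^(-x) - x
f'(x) = -e^(-x) - 1
x₀ = 0.2

Newton-Raphson formula: x_{n+1} = x_n - f(x_n)/f'(x_n)

Iteration 1:
  f(0.200000) = 0.618731
  f'(0.200000) = -1.818731
  x_1 = 0.200000 - 0.618731/(-1.818731) = 0.540199
Iteration 2:
  f(0.540199) = 0.042433
  f'(0.540199) = -1.582632
  x_2 = 0.540199 - 0.042433/(-1.582632) = 0.567011
Iteration 3:
  f(0.567011) = 0.000208
  f'(0.567011) = -1.567218
  x_3 = 0.567011 - 0.000208/(-1.567218) = 0.567143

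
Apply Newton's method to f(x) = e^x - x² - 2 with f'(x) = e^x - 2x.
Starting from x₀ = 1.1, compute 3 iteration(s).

f(x) = e^x - x² - 2
f'(x) = e^x - 2x
x₀ = 1.1

Newton-Raphson formula: x_{n+1} = x_n - f(x_n)/f'(x_n)

Iteration 1:
  f(1.100000) = -0.205834
  f'(1.100000) = 0.804166
  x_1 = 1.100000 - (-0.205834)/0.804166 = 1.355960
Iteration 2:
  f(1.355960) = 0.041856
  f'(1.355960) = 1.168564
  x_2 = 1.355960 - 0.041856/1.168564 = 1.320141
Iteration 3:
  f(1.320141) = 0.001177
  f'(1.320141) = 1.103667
  x_3 = 1.320141 - 0.001177/1.103667 = 1.319075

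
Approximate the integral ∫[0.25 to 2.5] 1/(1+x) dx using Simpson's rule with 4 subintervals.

f(x) = 1/(1+x)
a = 0.25, b = 2.5, n = 4
h = (b - a)/n = 0.562500

Simpson's rule: (h/3)[f(x₀) + 4f(x₁) + 2f(x₂) + ... + f(xₙ)]

x_0 = 0.2500, f(x_0) = 0.800000, coefficient = 1
x_1 = 0.8125, f(x_1) = 0.551724, coefficient = 4
x_2 = 1.3750, f(x_2) = 0.421053, coefficient = 2
x_3 = 1.9375, f(x_3) = 0.340426, coefficient = 4
x_4 = 2.5000, f(x_4) = 0.285714, coefficient = 1

I ≈ (0.562500/3) × 5.496418 = 1.030578
Exact value: 1.029619
Error: 0.000959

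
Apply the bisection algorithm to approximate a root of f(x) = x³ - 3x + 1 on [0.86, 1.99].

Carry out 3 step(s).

f(x) = x³ - 3x + 1
Initial interval: [0.86, 1.99]

Iteration 1:
  c_1 = (0.860000 + 1.990000)/2 = 1.425000
  f(c_1) = f(1.425000) = -0.381359
  f(a) × f(c) ≥ 0, new interval: [1.425000, 1.990000]
Iteration 2:
  c_2 = (1.425000 + 1.990000)/2 = 1.707500
  f(c_2) = f(1.707500) = 0.855812
  f(a) × f(c) < 0, new interval: [1.425000, 1.707500]
Iteration 3:
  c_3 = (1.425000 + 1.707500)/2 = 1.566250
  f(c_3) = f(1.566250) = 0.143479
  f(a) × f(c) < 0, new interval: [1.425000, 1.566250]

After 3 iteration(s), the approximation is c_3 = 1.566250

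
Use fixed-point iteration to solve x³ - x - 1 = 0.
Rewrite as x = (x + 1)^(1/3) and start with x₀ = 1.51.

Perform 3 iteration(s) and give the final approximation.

Equation: x³ - x - 1 = 0
Fixed-point form: x = (x + 1)^(1/3)
x₀ = 1.51

x_1 = g(1.510000) = 1.359016
x_2 = g(1.359016) = 1.331201
x_3 = g(1.331201) = 1.325948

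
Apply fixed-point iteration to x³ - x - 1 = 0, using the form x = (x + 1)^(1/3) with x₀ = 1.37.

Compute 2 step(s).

Equation: x³ - x - 1 = 0
Fixed-point form: x = (x + 1)^(1/3)
x₀ = 1.37

x_1 = g(1.370000) = 1.333264
x_2 = g(1.333264) = 1.326339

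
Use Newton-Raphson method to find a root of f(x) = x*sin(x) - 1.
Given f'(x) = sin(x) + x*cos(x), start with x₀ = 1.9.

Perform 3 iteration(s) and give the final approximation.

f(x) = x*sin(x) - 1
f'(x) = sin(x) + x*cos(x)
x₀ = 1.9

Newton-Raphson formula: x_{n+1} = x_n - f(x_n)/f'(x_n)

Iteration 1:
  f(1.900000) = 0.797970
  f'(1.900000) = 0.332050
  x_1 = 1.900000 - 0.797970/0.332050 = -0.503163
Iteration 2:
  f(-0.503163) = -0.757375
  f'(-0.503163) = -0.923001
  x_2 = -0.503163 - (-0.757375)/(-0.923001) = -1.323720
Iteration 3:
  f(-1.323720) = 0.283521
  f'(-1.323720) = -1.293374
  x_3 = -1.323720 - 0.283521/(-1.293374) = -1.104510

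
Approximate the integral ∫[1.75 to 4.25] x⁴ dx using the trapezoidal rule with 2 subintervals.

f(x) = x⁴
a = 1.75, b = 4.25, n = 2
h = (b - a)/n = 1.250000

Trapezoidal rule: (h/2)[f(x₀) + 2f(x₁) + 2f(x₂) + ... + f(xₙ)]

x_0 = 1.7500, f(x_0) = 9.378906, coefficient = 1
x_1 = 3.0000, f(x_1) = 81.000000, coefficient = 2
x_2 = 4.2500, f(x_2) = 326.253906, coefficient = 1

I ≈ (1.250000/2) × 497.632812 = 311.020508
Exact value: 274.033203
Error: 36.987305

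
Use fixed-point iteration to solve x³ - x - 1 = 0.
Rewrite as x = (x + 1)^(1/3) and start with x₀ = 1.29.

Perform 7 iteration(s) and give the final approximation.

Equation: x³ - x - 1 = 0
Fixed-point form: x = (x + 1)^(1/3)
x₀ = 1.29

x_1 = g(1.290000) = 1.318090
x_2 = g(1.318090) = 1.323458
x_3 = g(1.323458) = 1.324479
x_4 = g(1.324479) = 1.324672
x_5 = g(1.324672) = 1.324709
x_6 = g(1.324709) = 1.324716
x_7 = g(1.324716) = 1.324718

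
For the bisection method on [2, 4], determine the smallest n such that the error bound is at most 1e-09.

We need (b-a)/2^n ≤ 1e-09
(4 - 2)/2^n ≤ 1e-09
2/2^n ≤ 1e-09
2^n ≥ 2000000000
n ≥ log₂(2000000000) = 30.90
n ≥ 31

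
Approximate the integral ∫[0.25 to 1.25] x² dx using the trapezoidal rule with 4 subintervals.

f(x) = x²
a = 0.25, b = 1.25, n = 4
h = (b - a)/n = 0.250000

Trapezoidal rule: (h/2)[f(x₀) + 2f(x₁) + 2f(x₂) + ... + f(xₙ)]

x_0 = 0.2500, f(x_0) = 0.062500, coefficient = 1
x_1 = 0.5000, f(x_1) = 0.250000, coefficient = 2
x_2 = 0.7500, f(x_2) = 0.562500, coefficient = 2
x_3 = 1.0000, f(x_3) = 1.000000, coefficient = 2
x_4 = 1.2500, f(x_4) = 1.562500, coefficient = 1

I ≈ (0.250000/2) × 5.250000 = 0.656250
Exact value: 0.645833
Error: 0.010417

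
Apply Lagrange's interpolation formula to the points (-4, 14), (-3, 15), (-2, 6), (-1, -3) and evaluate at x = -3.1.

Lagrange interpolation formula:
P(x) = Σ yᵢ × Lᵢ(x)
where Lᵢ(x) = Π_{j≠i} (x - xⱼ)/(xᵢ - xⱼ)

L_0(-3.1) = (-3.1 - (-3))/(-4 - (-3)) × (-3.1 - (-2))/(-4 - (-2)) × (-3.1 - (-1))/(-4 - (-1)) = 0.038500
L_1(-3.1) = (-3.1 - (-4))/(-3 - (-4)) × (-3.1 - (-2))/(-3 - (-2)) × (-3.1 - (-1))/(-3 - (-1)) = 1.039500
L_2(-3.1) = (-3.1 - (-4))/(-2 - (-4)) × (-3.1 - (-3))/(-2 - (-3)) × (-3.1 - (-1))/(-2 - (-1)) = -0.094500
L_3(-3.1) = (-3.1 - (-4))/(-1 - (-4)) × (-3.1 - (-3))/(-1 - (-3)) × (-3.1 - (-2))/(-1 - (-2)) = 0.016500

P(-3.1) = 14×L_0(-3.1) + 15×L_1(-3.1) + 6×L_2(-3.1) + (-3)×L_3(-3.1)
P(-3.1) = 15.515000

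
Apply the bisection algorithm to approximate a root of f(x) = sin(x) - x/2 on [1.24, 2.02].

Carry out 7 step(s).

f(x) = sin(x) - x/2
Initial interval: [1.24, 2.02]

Iteration 1:
  c_1 = (1.240000 + 2.020000)/2 = 1.630000
  f(c_1) = f(1.630000) = 0.183248
  f(a) × f(c) ≥ 0, new interval: [1.630000, 2.020000]
Iteration 2:
  c_2 = (1.630000 + 2.020000)/2 = 1.825000
  f(c_2) = f(1.825000) = 0.055364
  f(a) × f(c) ≥ 0, new interval: [1.825000, 2.020000]
Iteration 3:
  c_3 = (1.825000 + 2.020000)/2 = 1.922500
  f(c_3) = f(1.922500) = -0.022463
  f(a) × f(c) < 0, new interval: [1.825000, 1.922500]
Iteration 4:
  c_4 = (1.825000 + 1.922500)/2 = 1.873750
  f(c_4) = f(1.873750) = 0.017584
  f(a) × f(c) ≥ 0, new interval: [1.873750, 1.922500]
Iteration 5:
  c_5 = (1.873750 + 1.922500)/2 = 1.898125
  f(c_5) = f(1.898125) = -0.002158
  f(a) × f(c) < 0, new interval: [1.873750, 1.898125]
Iteration 6:
  c_6 = (1.873750 + 1.898125)/2 = 1.885937
  f(c_6) = f(1.885937) = 0.007784
  f(a) × f(c) ≥ 0, new interval: [1.885937, 1.898125]
Iteration 7:
  c_7 = (1.885937 + 1.898125)/2 = 1.892031
  f(c_7) = f(1.892031) = 0.002831
  f(a) × f(c) ≥ 0, new interval: [1.892031, 1.898125]

After 7 iteration(s), the approximation is c_7 = 1.892031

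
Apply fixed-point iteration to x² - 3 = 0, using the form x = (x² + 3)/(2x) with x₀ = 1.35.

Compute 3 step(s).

Equation: x² - 3 = 0
Fixed-point form: x = (x² + 3)/(2x)
x₀ = 1.35

x_1 = g(1.350000) = 1.786111
x_2 = g(1.786111) = 1.732869
x_3 = g(1.732869) = 1.732051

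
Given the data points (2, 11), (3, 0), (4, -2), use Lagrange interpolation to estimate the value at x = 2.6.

Lagrange interpolation formula:
P(x) = Σ yᵢ × Lᵢ(x)
where Lᵢ(x) = Π_{j≠i} (x - xⱼ)/(xᵢ - xⱼ)

L_0(2.6) = (2.6 - 3)/(2 - 3) × (2.6 - 4)/(2 - 4) = 0.280000
L_1(2.6) = (2.6 - 2)/(3 - 2) × (2.6 - 4)/(3 - 4) = 0.840000
L_2(2.6) = (2.6 - 2)/(4 - 2) × (2.6 - 3)/(4 - 3) = -0.120000

P(2.6) = 11×L_0(2.6) + 0×L_1(2.6) + (-2)×L_2(2.6)
P(2.6) = 3.320000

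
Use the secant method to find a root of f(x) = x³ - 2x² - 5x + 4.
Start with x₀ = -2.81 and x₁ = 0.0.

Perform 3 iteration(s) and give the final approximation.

f(x) = x³ - 2x² - 5x + 4
x₀ = -2.81, x₁ = 0.0

Secant formula: x_{n+1} = x_n - f(x_n)(x_n - x_{n-1})/(f(x_n) - f(x_{n-1}))

Iteration 1:
  f(-2.810000) = -19.930241
  f(0.000000) = 4.000000
  x_2 = 0.000000 - 4.000000×(0.000000 - (-2.810000))/(4.000000 - (-19.930241))
       = -0.469699
Iteration 2:
  f(0.000000) = 4.000000
  f(-0.469699) = 5.803636
  x_3 = -0.469699 - 5.803636×(-0.469699 - 0.000000)/(5.803636 - 4.000000)
       = 1.041670
Iteration 3:
  f(-0.469699) = 5.803636
  f(1.041670) = -2.248214
  x_4 = 1.041670 - (-2.248214)×(1.041670 - (-0.469699))/(-2.248214 - 5.803636)
       = 0.619670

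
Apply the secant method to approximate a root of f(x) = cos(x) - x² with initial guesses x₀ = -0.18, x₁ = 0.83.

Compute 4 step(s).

f(x) = cos(x) - x²
x₀ = -0.18, x₁ = 0.83

Secant formula: x_{n+1} = x_n - f(x_n)(x_n - x_{n-1})/(f(x_n) - f(x_{n-1}))

Iteration 1:
  f(-0.180000) = 0.951444
  f(0.830000) = -0.014024
  x_2 = 0.830000 - (-0.014024)×(0.830000 - (-0.180000))/(-0.014024 - 0.951444)
       = 0.815329
Iteration 2:
  f(0.830000) = -0.014024
  f(0.815329) = 0.020868
  x_3 = 0.815329 - 0.020868×(0.815329 - 0.830000)/(0.020868 - (-0.014024))
       = 0.824103
Iteration 3:
  f(0.815329) = 0.020868
  f(0.824103) = 0.000069
  x_4 = 0.824103 - 0.000069×(0.824103 - 0.815329)/(0.000069 - 0.020868)
       = 0.824132
Iteration 4:
  f(0.824103) = 0.000069
  f(0.824132) = 0.000000
  x_5 = 0.824132 - 0.000000×(0.824132 - 0.824103)/(0.000000 - 0.000069)
       = 0.824132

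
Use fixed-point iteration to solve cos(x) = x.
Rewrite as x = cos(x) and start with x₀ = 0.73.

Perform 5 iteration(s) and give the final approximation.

Equation: cos(x) = x
Fixed-point form: x = cos(x)
x₀ = 0.73

x_1 = g(0.730000) = 0.745174
x_2 = g(0.745174) = 0.734970
x_3 = g(0.734970) = 0.741851
x_4 = g(0.741851) = 0.737219
x_5 = g(0.737219) = 0.740341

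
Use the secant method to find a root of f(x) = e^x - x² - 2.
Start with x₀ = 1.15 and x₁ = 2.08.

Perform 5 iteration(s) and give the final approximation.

f(x) = e^x - x² - 2
x₀ = 1.15, x₁ = 2.08

Secant formula: x_{n+1} = x_n - f(x_n)(x_n - x_{n-1})/(f(x_n) - f(x_{n-1}))

Iteration 1:
  f(1.150000) = -0.164307
  f(2.080000) = 1.678069
  x_2 = 2.080000 - 1.678069×(2.080000 - 1.150000)/(1.678069 - (-0.164307))
       = 1.232939
Iteration 2:
  f(2.080000) = 1.678069
  f(1.232939) = -0.088839
  x_3 = 1.232939 - (-0.088839)×(1.232939 - 2.080000)/(-0.088839 - 1.678069)
       = 1.275529
Iteration 3:
  f(1.232939) = -0.088839
  f(1.275529) = -0.046379
  x_4 = 1.275529 - (-0.046379)×(1.275529 - 1.232939)/(-0.046379 - (-0.088839))
       = 1.322050
Iteration 4:
  f(1.275529) = -0.046379
  f(1.322050) = 0.003287
  x_5 = 1.322050 - 0.003287×(1.322050 - 1.275529)/(0.003287 - (-0.046379))
       = 1.318971
Iteration 5:
  f(1.322050) = 0.003287
  f(1.318971) = -0.000113
  x_6 = 1.318971 - (-0.000113)×(1.318971 - 1.322050)/(-0.000113 - 0.003287)
       = 1.319073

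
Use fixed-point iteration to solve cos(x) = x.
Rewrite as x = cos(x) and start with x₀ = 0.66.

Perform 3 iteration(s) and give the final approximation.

Equation: cos(x) = x
Fixed-point form: x = cos(x)
x₀ = 0.66

x_1 = g(0.660000) = 0.789992
x_2 = g(0.789992) = 0.703851
x_3 = g(0.703851) = 0.762356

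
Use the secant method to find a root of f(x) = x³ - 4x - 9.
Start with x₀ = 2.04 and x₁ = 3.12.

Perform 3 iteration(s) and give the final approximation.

f(x) = x³ - 4x - 9
x₀ = 2.04, x₁ = 3.12

Secant formula: x_{n+1} = x_n - f(x_n)(x_n - x_{n-1})/(f(x_n) - f(x_{n-1}))

Iteration 1:
  f(2.040000) = -8.670336
  f(3.120000) = 8.891328
  x_2 = 3.120000 - 8.891328×(3.120000 - 2.040000)/(8.891328 - (-8.670336))
       = 2.573205
Iteration 2:
  f(3.120000) = 8.891328
  f(2.573205) = -2.254645
  x_3 = 2.573205 - (-2.254645)×(2.573205 - 3.120000)/(-2.254645 - 8.891328)
       = 2.683812
Iteration 3:
  f(2.573205) = -2.254645
  f(2.683812) = -0.404155
  x_4 = 2.683812 - (-0.404155)×(2.683812 - 2.573205)/(-0.404155 - (-2.254645))
       = 2.707970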